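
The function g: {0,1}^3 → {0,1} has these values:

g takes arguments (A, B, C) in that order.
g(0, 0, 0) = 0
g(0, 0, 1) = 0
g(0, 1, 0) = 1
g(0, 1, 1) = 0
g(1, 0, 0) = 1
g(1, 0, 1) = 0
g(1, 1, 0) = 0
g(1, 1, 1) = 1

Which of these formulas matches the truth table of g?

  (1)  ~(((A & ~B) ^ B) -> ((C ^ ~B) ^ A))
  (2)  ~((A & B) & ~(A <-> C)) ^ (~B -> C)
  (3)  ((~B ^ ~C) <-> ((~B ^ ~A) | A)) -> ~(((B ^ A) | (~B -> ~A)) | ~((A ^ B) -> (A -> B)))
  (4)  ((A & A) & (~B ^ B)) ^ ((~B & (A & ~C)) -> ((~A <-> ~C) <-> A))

(2): at (0,0,0) it gives 1, but g = 0 — eliminated.
(3): at (0,0,1) it gives 1, but g = 0 — eliminated.
(4): at (0,0,0) it gives 1, but g = 0 — eliminated.
Only (1) survives; checking it on all 8 rows confirms it matches g.

1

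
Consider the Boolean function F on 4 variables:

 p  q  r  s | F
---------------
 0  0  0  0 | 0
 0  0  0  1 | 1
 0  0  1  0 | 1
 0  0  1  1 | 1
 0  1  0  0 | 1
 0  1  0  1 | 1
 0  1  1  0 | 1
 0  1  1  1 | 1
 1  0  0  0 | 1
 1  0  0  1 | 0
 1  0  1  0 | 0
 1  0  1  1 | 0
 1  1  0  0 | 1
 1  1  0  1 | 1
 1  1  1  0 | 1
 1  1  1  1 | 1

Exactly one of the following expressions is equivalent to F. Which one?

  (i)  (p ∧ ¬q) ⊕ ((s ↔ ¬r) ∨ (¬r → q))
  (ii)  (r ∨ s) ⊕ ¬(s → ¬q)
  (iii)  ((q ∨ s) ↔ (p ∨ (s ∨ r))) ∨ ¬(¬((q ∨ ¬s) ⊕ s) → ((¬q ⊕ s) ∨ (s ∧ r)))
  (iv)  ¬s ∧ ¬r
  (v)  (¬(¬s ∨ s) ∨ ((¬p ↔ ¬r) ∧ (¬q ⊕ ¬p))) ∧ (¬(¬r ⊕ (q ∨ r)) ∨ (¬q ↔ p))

i

(ii) disagrees with F on (0,1,0,0) (formula → 0, table → 1); rule it out.
(iii) disagrees with F on (0,0,0,0) (formula → 1, table → 0); rule it out.
(iv) disagrees with F on (0,0,0,0) (formula → 1, table → 0); rule it out.
(v) disagrees with F on (0,0,0,1) (formula → 0, table → 1); rule it out.
That leaves (i). Evaluating it on every row reproduces the table of F exactly.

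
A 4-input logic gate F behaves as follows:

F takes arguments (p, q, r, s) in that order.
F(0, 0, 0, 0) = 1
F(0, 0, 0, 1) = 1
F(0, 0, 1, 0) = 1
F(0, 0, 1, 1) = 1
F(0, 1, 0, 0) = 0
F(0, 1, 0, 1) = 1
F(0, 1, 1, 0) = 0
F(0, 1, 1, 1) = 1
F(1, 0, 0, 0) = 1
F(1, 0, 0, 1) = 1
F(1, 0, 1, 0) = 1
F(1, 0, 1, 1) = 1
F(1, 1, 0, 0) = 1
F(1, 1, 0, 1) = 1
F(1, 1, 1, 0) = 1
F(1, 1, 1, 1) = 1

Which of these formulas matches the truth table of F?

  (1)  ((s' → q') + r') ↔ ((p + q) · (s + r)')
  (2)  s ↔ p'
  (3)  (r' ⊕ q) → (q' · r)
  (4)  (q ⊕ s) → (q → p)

4

(1) disagrees with F on (0,0,0,0) (formula → 0, table → 1); rule it out.
(2) disagrees with F on (0,0,0,0) (formula → 0, table → 1); rule it out.
(3) disagrees with F on (0,0,0,0) (formula → 0, table → 1); rule it out.
(4) is the remaining candidate, and it agrees with F on all 16 inputs.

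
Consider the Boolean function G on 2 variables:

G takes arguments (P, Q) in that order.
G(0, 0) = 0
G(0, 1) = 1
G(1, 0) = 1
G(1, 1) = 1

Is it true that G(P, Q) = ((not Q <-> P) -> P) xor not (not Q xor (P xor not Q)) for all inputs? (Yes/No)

Test each input against both G and the formula:
  P=0, Q=0: formula gives 0, G = 0 ✓
  P=0, Q=1: formula gives 1, G = 1 ✓
  P=1, Q=0: formula gives 1, G = 1 ✓
  P=1, Q=1: formula gives 1, G = 1 ✓
No disagreement on any input; they are logically equivalent.

Yes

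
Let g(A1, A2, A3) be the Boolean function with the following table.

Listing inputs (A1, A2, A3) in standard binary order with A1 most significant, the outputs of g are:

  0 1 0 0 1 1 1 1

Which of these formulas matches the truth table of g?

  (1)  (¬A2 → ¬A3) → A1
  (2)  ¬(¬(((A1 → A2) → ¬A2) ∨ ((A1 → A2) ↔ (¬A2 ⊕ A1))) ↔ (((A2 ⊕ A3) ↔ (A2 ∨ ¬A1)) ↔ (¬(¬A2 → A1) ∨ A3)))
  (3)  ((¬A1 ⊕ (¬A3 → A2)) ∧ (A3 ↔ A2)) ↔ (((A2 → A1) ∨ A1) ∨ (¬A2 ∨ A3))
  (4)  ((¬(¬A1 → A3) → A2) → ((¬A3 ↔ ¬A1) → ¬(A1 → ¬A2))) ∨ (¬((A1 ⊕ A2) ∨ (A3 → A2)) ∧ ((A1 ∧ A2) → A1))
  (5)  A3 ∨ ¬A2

(2) fails at (0,1,0): the formula yields 1, g is 0.
(3) fails at (0,0,0): the formula yields 1, g is 0.
(4) fails at (0,0,0): the formula yields 1, g is 0.
(5) fails at (0,0,0): the formula yields 1, g is 0.
Only (1) survives; checking it on all 8 rows confirms it matches g.

1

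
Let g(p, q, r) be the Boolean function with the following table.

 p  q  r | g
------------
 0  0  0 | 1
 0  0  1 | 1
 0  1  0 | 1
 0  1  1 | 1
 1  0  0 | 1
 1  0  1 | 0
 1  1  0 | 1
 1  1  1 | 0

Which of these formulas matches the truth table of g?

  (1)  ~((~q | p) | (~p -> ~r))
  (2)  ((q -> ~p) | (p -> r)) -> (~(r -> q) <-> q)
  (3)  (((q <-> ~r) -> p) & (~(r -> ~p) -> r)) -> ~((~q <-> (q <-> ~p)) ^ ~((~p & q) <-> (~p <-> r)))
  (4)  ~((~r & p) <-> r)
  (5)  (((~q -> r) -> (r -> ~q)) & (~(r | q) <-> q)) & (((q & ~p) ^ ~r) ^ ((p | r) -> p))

3

(1): at (0,0,0) it gives 0, but g = 1 — eliminated.
(2): at (0,0,1) it gives 0, but g = 1 — eliminated.
(4): at (0,0,0) it gives 0, but g = 1 — eliminated.
(5): at (0,0,0) it gives 0, but g = 1 — eliminated.
(3) is the remaining candidate, and it agrees with g on all 8 inputs.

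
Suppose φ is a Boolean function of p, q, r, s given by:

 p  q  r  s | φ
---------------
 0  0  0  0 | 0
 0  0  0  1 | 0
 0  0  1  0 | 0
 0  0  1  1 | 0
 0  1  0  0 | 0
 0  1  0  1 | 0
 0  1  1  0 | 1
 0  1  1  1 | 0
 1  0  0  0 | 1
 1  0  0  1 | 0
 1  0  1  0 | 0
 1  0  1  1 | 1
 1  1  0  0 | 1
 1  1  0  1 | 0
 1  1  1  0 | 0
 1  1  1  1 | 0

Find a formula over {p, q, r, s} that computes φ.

φ(p, q, r, s) = (((((p' · q) · r) · s') + (((p · q') · r') · s')) + (((p · q') · r) · s)) + (((p · q) · r') · s')

The 1-rows are (0,1,1,0), (1,0,0,0), (1,0,1,1), (1,1,0,0). Each contributes one minterm — ¬p·q·r·¬s; p·¬q·¬r·¬s; p·¬q·r·s; p·q·¬r·¬s — and their disjunction is a sum-of-products form of φ.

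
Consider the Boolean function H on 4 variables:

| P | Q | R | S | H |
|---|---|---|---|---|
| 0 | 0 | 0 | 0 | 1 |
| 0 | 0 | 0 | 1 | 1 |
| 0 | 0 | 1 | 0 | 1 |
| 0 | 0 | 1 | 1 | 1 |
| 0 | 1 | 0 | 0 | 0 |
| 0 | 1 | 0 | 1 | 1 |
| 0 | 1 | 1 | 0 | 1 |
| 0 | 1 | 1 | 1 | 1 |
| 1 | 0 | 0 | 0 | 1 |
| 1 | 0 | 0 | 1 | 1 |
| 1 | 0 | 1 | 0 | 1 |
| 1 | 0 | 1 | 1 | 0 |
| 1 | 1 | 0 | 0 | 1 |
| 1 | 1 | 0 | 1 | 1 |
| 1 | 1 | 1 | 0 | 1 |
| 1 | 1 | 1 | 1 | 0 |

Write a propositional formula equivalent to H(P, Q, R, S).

H(P, Q, R, S) = NOT (((((NOT P AND Q) AND NOT R) AND NOT S) OR (((P AND NOT Q) AND R) AND S)) OR (((P AND Q) AND R) AND S))

The 0-rows are (0,1,0,0), (1,0,1,1), (1,1,1,1). Take each as a conjunction (¬P·Q·¬R·¬S, P·¬Q·R·S, P·Q·R·S), form their disjunction, and complement — that gives a formula that is 1 everywhere H is.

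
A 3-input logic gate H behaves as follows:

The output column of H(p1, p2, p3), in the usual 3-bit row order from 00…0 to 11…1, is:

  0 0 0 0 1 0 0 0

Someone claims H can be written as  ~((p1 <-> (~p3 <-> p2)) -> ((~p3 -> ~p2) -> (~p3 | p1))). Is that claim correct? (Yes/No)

No

Check the formula against H row by row:
  p1=0, p2=0, p3=0: formula gives 0, H = 0 ✓
  p1=0, p2=0, p3=1: formula gives 0, H = 0 ✓
  p1=0, p2=1, p3=0: formula gives 0, H = 0 ✓
  p1=0, p2=1, p3=1: formula gives 1, but H = 0 ✗
A single disagreement suffices: at (0,1,1) they differ, so the formula does not compute H.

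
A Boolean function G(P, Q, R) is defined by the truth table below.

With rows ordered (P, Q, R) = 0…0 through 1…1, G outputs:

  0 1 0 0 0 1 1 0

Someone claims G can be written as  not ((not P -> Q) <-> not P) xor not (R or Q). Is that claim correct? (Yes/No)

No

Check the formula against G row by row:
  P=0, Q=0, R=0: formula gives 0, G = 0 ✓
  P=0, Q=0, R=1: formula gives 1, G = 1 ✓
  P=0, Q=1, R=0: formula gives 0, G = 0 ✓
  P=0, Q=1, R=1: formula gives 0, G = 0 ✓
  P=1, Q=0, R=0: formula gives 0, G = 0 ✓
  …
  P=1, Q=1, R=1: formula gives 1, but G = 0 ✗
Since they disagree at (1,1,1), the expression is not a correct formula for G.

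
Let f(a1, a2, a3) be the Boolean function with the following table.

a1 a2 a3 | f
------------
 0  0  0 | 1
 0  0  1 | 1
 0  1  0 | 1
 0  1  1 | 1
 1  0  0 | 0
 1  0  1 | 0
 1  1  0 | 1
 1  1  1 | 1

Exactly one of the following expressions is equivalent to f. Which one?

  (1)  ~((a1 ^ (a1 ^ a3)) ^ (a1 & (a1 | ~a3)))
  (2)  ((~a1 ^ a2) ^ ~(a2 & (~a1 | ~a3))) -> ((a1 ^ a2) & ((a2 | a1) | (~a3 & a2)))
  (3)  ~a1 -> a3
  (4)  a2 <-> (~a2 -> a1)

4

(1) fails at (0,0,1): the formula yields 0, f is 1.
(2) fails at (1,0,0): the formula yields 1, f is 0.
(3) fails at (0,0,0): the formula yields 0, f is 1.
That leaves (4). Evaluating it on every row reproduces the table of f exactly.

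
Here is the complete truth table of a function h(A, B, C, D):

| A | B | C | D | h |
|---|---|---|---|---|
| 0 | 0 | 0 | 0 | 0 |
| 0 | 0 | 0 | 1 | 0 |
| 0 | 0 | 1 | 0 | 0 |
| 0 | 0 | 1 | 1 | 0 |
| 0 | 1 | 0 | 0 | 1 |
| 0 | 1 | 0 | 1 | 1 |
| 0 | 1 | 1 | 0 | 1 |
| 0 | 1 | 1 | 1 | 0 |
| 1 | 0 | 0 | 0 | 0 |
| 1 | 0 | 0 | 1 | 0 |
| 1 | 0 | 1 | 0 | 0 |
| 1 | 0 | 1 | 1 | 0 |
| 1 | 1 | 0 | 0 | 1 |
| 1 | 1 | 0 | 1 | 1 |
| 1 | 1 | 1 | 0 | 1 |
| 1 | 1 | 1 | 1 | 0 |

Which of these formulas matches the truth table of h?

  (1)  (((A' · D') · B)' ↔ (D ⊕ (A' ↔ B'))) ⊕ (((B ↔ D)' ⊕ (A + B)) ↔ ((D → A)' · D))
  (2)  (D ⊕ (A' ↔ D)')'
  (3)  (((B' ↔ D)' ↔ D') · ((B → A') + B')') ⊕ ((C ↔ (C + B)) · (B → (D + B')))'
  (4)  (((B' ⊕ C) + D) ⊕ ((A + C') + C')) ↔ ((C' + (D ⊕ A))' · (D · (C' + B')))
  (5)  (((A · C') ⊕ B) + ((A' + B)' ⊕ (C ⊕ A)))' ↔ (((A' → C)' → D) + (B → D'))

3

(1): at (0,0,0,1) it gives 1, but h = 0 — eliminated.
(2): at (0,1,0,0) it gives 0, but h = 1 — eliminated.
(4): at (0,0,0,0) it gives 1, but h = 0 — eliminated.
(5): at (0,0,0,0) it gives 1, but h = 0 — eliminated.
(3) is the remaining candidate, and it agrees with h on all 16 inputs.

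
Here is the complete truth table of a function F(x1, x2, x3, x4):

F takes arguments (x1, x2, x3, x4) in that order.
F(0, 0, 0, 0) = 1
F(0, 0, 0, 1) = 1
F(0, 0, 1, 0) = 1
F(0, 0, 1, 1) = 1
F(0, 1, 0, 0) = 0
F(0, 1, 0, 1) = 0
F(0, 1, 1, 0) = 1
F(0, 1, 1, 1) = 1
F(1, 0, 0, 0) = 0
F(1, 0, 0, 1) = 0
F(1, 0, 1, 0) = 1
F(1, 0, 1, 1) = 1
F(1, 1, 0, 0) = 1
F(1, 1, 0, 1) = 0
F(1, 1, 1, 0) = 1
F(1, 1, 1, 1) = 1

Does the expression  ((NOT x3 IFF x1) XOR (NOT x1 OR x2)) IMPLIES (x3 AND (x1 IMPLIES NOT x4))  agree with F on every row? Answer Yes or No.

No

Evaluate ((NOT x3 IFF x1) XOR (NOT x1 OR x2)) IMPLIES (x3 AND (x1 IMPLIES NOT x4)) on each row and compare to F:
  x1=0, x2=0, x3=0, x4=0: formula gives 0, but F = 1 ✗
Row (0,0,0,0) is a counterexample, so the formula is not equivalent to F.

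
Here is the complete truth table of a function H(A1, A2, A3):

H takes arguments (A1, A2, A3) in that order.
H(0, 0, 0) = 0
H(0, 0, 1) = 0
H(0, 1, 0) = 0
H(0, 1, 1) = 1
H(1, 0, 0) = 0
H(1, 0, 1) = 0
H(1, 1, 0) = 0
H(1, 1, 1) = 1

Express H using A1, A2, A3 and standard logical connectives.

The 1-rows are (0,1,1), (1,1,1). Each contributes one minterm — ¬A1·A2·A3; A1·A2·A3 — and their disjunction is a sum-of-products form of H.

H(A1, A2, A3) = ((~A1 & A2) & A3) | ((A1 & A2) & A3)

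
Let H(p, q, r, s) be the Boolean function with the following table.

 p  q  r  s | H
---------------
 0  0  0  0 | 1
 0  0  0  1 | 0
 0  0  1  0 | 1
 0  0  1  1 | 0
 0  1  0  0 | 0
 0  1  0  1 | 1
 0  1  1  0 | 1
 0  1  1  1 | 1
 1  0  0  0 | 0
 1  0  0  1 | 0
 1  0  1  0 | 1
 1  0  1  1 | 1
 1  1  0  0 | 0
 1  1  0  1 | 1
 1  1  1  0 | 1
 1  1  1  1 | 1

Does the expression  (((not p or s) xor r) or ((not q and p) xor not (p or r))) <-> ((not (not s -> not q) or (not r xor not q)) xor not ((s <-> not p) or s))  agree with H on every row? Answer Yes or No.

Check the formula against H row by row:
  p=0, q=0, r=0, s=0: formula gives 1, H = 1 ✓
  p=0, q=0, r=0, s=1: formula gives 0, H = 0 ✓
  p=0, q=0, r=1, s=0: formula gives 1, H = 1 ✓
  p=0, q=0, r=1, s=1: formula gives 0, H = 0 ✓
  …and likewise for the remaining 12 rows.
Every row agrees, so the formula is equivalent.

Yes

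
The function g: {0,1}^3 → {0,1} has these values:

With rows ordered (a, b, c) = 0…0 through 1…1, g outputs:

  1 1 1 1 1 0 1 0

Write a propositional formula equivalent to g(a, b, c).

g(a, b, c) = (((a · b') · c) + ((a · b) · c))'

There are just 2 zero rows: (1,0,1), (1,1,1). Their minterms are a·¬b·c, a·b·c; the OR of those covers precisely the 0-outputs, and negating it yields g.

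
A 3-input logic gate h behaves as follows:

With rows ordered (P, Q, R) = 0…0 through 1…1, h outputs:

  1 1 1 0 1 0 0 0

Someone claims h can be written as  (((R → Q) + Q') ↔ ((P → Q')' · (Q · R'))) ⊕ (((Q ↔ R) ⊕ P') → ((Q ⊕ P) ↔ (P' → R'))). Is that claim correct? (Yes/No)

No

Evaluate (((R → Q) + Q') ↔ ((P → Q')' · (Q · R'))) ⊕ (((Q ↔ R) ⊕ P') → ((Q ⊕ P) ↔ (P' → R'))) on each row and compare to h:
  P=0, Q=0, R=0: formula gives 1, h = 1 ✓
  P=0, Q=0, R=1: formula gives 1, h = 1 ✓
  P=0, Q=1, R=0: formula gives 1, h = 1 ✓
  P=0, Q=1, R=1: formula gives 1, but h = 0 ✗
Since they disagree at (0,1,1), the expression is not a correct formula for h.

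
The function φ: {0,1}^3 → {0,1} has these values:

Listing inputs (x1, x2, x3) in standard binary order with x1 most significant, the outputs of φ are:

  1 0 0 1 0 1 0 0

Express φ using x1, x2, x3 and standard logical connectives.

φ=1 on 3 inputs: (0,0,0), (0,1,1), (1,0,1). Reading each as a conjunction of literals (¬x1·¬x2·¬x3, ¬x1·x2·x3, x1·¬x2·x3) and taking the OR gives the canonical DNF.

φ(x1, x2, x3) = (((not x1 and not x2) and not x3) or ((not x1 and x2) and x3)) or ((x1 and not x2) and x3)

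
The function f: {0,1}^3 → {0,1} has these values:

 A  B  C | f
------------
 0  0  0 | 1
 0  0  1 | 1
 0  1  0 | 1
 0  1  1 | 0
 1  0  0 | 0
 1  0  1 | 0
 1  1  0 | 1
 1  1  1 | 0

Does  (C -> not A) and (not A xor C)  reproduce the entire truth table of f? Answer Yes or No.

Check the formula against f row by row:
  A=0, B=0, C=0: formula gives 1, f = 1 ✓
  A=0, B=0, C=1: formula gives 0, but f = 1 ✗
A single disagreement suffices: at (0,0,1) they differ, so the formula does not compute f.

No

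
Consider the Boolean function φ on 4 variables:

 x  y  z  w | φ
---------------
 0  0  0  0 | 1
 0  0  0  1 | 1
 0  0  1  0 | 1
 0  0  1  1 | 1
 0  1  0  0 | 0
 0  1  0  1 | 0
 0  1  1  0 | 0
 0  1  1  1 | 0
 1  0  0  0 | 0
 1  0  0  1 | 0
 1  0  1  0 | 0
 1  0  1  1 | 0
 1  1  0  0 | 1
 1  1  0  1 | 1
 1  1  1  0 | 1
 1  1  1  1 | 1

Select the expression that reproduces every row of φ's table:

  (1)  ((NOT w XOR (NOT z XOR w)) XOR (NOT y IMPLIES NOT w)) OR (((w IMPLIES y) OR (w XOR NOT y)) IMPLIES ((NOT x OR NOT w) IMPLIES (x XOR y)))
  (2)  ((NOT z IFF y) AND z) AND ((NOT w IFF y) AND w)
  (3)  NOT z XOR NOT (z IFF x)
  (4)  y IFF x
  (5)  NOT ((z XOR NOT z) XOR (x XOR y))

(1) fails at (0,0,1,0): the formula yields 0, φ is 1.
(2) fails at (0,0,0,0): the formula yields 0, φ is 1.
(3) fails at (0,1,0,0): the formula yields 1, φ is 0.
(5) fails at (0,0,0,0): the formula yields 0, φ is 1.
(4) is the remaining candidate, and it agrees with φ on all 16 inputs.

4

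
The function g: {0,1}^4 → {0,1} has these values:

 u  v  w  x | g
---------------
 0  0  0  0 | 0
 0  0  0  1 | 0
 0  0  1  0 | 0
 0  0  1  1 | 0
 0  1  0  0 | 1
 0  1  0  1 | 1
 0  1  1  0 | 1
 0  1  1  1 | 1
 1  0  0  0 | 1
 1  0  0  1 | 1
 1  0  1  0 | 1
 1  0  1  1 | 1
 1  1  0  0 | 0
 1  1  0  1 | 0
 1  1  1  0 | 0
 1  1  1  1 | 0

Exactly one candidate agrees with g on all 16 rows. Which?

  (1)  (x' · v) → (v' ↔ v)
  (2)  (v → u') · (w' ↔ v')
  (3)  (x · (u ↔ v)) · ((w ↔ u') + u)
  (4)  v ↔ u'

4

(1) fails at (0,0,0,0): the formula yields 1, g is 0.
(2) fails at (0,0,0,0): the formula yields 1, g is 0.
(3) fails at (0,0,1,1): the formula yields 1, g is 0.
Only (4) survives; checking it on all 16 rows confirms it matches g.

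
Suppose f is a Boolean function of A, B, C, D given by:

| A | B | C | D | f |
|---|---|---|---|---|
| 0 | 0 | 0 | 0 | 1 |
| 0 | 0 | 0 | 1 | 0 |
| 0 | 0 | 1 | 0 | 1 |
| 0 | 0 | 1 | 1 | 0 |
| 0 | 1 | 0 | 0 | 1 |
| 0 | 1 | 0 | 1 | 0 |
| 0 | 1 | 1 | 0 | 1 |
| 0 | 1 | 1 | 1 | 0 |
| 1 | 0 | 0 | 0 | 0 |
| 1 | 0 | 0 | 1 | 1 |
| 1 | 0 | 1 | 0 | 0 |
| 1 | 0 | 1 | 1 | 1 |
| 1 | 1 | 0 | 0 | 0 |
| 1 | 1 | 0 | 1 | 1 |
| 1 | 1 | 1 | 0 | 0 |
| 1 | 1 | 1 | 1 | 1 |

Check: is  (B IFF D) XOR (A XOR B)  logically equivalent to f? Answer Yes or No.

Yes

Evaluate (B IFF D) XOR (A XOR B) on each row and compare to f:
  A=0, B=0, C=0, D=0: formula gives 1, f = 1 ✓
  A=0, B=0, C=0, D=1: formula gives 0, f = 0 ✓
  A=0, B=0, C=1, D=0: formula gives 1, f = 1 ✓
  A=0, B=0, C=1, D=1: formula gives 0, f = 0 ✓
  …and likewise for the remaining 12 rows.
Every row agrees, so the formula is equivalent.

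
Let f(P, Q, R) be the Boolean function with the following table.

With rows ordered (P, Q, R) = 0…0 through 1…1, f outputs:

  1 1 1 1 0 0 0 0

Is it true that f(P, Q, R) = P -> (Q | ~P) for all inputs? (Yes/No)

Evaluate P -> (Q | ~P) on each row and compare to f:
  P=0, Q=0, R=0: formula gives 1, f = 1 ✓
  P=0, Q=0, R=1: formula gives 1, f = 1 ✓
  P=0, Q=1, R=0: formula gives 1, f = 1 ✓
  P=0, Q=1, R=1: formula gives 1, f = 1 ✓
  P=1, Q=0, R=0: formula gives 0, f = 0 ✓
  …
  P=1, Q=1, R=0: formula gives 1, but f = 0 ✗
A single disagreement suffices: at (1,1,0) they differ, so the formula does not compute f.

No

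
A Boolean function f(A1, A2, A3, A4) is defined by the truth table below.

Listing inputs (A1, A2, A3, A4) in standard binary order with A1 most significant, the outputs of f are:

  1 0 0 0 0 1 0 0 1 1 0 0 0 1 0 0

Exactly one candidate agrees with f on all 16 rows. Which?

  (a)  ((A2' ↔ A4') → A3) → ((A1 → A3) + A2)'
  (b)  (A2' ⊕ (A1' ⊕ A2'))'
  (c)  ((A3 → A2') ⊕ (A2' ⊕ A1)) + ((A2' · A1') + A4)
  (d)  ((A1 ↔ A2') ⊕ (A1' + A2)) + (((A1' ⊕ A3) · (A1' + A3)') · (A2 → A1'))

(b) fails at (0,0,0,0): the formula yields 0, f is 1.
(c) fails at (0,0,0,1): the formula yields 1, f is 0.
(d) fails at (0,0,0,1): the formula yields 1, f is 0.
Only (a) survives; checking it on all 16 rows confirms it matches f.

a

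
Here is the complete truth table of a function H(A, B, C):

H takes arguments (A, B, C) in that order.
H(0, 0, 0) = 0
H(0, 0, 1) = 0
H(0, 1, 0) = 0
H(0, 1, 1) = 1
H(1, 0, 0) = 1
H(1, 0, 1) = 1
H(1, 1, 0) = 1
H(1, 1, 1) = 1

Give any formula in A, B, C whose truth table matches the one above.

The 0-rows are (0,0,0), (0,0,1), (0,1,0). Take each as a conjunction (¬A·¬B·¬C, ¬A·¬B·C, ¬A·B·¬C), form their disjunction, and complement — that gives a formula that is 1 everywhere H is.

H(A, B, C) = ¬((((¬A ∧ ¬B) ∧ ¬C) ∨ ((¬A ∧ ¬B) ∧ C)) ∨ ((¬A ∧ B) ∧ ¬C))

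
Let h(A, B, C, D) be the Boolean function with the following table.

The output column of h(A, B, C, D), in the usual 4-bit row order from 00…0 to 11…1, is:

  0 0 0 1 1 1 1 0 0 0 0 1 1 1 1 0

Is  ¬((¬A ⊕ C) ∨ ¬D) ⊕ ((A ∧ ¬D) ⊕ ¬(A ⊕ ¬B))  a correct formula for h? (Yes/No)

Evaluate ¬((¬A ⊕ C) ∨ ¬D) ⊕ ((A ∧ ¬D) ⊕ ¬(A ⊕ ¬B)) on each row and compare to h:
  A=0, B=0, C=0, D=0: formula gives 0, h = 0 ✓
  A=0, B=0, C=0, D=1: formula gives 0, h = 0 ✓
  A=0, B=0, C=1, D=0: formula gives 0, h = 0 ✓
  A=0, B=0, C=1, D=1: formula gives 1, h = 1 ✓
  …and likewise for the remaining 12 rows.
All 16 rows match — the expression computes h exactly.

Yes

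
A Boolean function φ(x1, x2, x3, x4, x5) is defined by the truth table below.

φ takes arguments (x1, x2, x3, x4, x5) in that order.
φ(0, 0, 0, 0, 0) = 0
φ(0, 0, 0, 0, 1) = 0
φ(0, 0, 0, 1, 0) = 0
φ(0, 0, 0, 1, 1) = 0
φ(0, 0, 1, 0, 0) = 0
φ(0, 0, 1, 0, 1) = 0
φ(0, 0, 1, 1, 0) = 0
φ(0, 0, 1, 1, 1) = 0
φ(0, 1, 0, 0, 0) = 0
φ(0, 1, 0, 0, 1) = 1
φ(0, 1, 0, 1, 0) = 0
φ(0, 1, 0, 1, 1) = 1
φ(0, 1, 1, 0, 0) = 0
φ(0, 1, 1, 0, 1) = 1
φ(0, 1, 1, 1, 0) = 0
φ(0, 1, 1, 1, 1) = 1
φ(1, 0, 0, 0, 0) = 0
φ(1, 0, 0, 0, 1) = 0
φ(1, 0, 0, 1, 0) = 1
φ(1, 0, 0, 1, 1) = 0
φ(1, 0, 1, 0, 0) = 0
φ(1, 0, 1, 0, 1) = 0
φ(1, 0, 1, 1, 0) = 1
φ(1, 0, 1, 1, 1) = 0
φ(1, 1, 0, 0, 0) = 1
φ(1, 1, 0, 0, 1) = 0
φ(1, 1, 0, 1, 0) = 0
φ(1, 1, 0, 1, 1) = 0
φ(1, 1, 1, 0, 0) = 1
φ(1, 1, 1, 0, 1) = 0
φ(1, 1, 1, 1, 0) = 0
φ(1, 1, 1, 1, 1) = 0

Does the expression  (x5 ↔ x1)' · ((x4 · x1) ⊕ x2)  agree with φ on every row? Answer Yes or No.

Yes

Check the formula against φ row by row:
  x1=0, x2=0, x3=0, x4=0, x5=0: formula gives 0, φ = 0 ✓
  x1=0, x2=0, x3=0, x4=0, x5=1: formula gives 0, φ = 0 ✓
  x1=0, x2=0, x3=0, x4=1, x5=0: formula gives 0, φ = 0 ✓
  x1=0, x2=0, x3=0, x4=1, x5=1: formula gives 0, φ = 0 ✓
  … (the remaining 28 rows also agree.)
No disagreement on any input; they are logically equivalent.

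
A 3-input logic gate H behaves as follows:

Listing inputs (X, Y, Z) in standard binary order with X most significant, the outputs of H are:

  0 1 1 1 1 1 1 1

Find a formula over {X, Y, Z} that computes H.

The output is 1 whenever at least one input is 1 — the OR of all inputs.

H(X, Y, Z) = (X or Y) or Z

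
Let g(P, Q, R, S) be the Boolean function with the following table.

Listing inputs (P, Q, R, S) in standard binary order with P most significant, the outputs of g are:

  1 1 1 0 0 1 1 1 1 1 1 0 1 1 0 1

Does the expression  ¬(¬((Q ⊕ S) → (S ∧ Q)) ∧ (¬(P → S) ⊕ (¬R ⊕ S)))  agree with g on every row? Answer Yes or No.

Check the formula against g row by row:
  P=0, Q=0, R=0, S=0: formula gives 1, g = 1 ✓
  P=0, Q=0, R=0, S=1: formula gives 1, g = 1 ✓
  P=0, Q=0, R=1, S=0: formula gives 1, g = 1 ✓
  P=0, Q=0, R=1, S=1: formula gives 0, g = 0 ✓
  …and likewise for the remaining 12 rows.
Every row agrees, so the formula is equivalent.

Yes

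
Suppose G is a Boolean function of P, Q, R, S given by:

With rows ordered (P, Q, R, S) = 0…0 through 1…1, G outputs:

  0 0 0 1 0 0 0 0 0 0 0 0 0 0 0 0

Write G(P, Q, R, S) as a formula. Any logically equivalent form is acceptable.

Only row (0,0,1,1) gives 1. That row's minterm ¬P·¬Q·R·S is G directly.

G(P, Q, R, S) = ((~P & ~Q) & R) & S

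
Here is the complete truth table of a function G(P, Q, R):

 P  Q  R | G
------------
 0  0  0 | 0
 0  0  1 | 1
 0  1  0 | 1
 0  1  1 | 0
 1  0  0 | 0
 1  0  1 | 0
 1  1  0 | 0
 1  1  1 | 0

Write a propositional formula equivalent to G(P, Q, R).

G(P, Q, R) = ((NOT P AND NOT Q) AND R) OR ((NOT P AND Q) AND NOT R)

G=1 on 2 inputs: (0,0,1), (0,1,0). Reading each as a conjunction of literals (¬P·¬Q·R, ¬P·Q·¬R) and taking the OR gives the canonical DNF.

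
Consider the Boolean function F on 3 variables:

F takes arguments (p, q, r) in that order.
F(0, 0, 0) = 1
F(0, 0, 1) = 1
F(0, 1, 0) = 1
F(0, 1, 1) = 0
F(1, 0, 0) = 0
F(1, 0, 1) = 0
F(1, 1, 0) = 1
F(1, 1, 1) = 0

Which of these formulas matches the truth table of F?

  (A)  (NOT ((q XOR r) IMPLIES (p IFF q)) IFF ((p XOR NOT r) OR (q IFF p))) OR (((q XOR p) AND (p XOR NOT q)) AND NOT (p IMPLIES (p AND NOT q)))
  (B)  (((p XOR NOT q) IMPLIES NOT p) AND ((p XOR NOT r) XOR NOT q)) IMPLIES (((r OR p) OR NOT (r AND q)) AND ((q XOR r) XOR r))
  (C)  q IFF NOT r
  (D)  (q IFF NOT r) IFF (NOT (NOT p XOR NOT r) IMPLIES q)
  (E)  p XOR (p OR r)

(A) disagrees with F on (0,0,0) (formula → 0, table → 1); rule it out.
(B) disagrees with F on (0,0,1) (formula → 0, table → 1); rule it out.
(C) disagrees with F on (0,0,0) (formula → 0, table → 1); rule it out.
(E) disagrees with F on (0,0,0) (formula → 0, table → 1); rule it out.
Only (D) survives; checking it on all 8 rows confirms it matches F.

D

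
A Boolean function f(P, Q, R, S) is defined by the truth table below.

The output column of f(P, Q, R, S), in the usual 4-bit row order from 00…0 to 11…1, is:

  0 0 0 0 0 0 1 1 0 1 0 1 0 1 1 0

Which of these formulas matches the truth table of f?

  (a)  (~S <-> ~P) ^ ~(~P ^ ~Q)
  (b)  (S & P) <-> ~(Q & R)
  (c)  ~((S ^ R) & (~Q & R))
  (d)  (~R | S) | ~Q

(a): at (0,0,0,1) it gives 1, but f = 0 — eliminated.
(c): at (0,0,0,0) it gives 1, but f = 0 — eliminated.
(d): at (0,0,0,0) it gives 1, but f = 0 — eliminated.
That leaves (b). Evaluating it on every row reproduces the table of f exactly.

b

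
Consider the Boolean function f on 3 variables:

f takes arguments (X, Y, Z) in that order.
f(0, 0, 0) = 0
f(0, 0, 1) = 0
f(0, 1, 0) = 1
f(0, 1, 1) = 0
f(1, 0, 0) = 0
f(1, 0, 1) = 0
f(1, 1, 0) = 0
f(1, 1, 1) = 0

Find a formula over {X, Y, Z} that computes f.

f(X, Y, Z) = (X' · Y) · Z'

f is 1 on exactly one input, (0,1,0), whose minterm is ¬X·Y·¬Z. So f is just that conjunction.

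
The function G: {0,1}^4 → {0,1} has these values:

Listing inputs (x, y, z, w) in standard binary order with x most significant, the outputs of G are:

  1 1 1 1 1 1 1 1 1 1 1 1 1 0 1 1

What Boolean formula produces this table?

Only row (1,1,0,1) gives 0. So G is 1 everywhere except there — the complement of the minterm x·y·¬z·w.

G(x, y, z, w) = ~(((x & y) & ~z) & w)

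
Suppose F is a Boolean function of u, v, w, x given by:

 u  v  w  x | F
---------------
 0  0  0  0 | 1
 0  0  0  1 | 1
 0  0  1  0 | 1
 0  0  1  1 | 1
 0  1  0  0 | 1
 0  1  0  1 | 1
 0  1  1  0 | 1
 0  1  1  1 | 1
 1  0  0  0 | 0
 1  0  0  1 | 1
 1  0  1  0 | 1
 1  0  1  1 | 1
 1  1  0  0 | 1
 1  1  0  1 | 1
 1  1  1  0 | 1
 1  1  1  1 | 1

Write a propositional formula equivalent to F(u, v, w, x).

F is 0 on exactly one input, (1,0,0,0), whose minterm is u·¬v·¬w·¬x. So F is the negation of that single conjunction.

F(u, v, w, x) = ¬(((u ∧ ¬v) ∧ ¬w) ∧ ¬x)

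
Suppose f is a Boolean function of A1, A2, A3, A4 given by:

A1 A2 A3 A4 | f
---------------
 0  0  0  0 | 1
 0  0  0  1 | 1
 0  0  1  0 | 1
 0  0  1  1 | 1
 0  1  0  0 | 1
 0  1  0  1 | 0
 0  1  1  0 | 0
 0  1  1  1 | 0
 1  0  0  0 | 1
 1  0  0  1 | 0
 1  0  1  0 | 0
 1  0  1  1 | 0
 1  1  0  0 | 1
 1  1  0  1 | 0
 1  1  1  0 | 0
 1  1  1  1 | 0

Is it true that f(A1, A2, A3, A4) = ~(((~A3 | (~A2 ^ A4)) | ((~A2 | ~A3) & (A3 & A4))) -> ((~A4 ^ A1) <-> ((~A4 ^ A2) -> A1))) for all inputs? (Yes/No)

Test each input against both f and the formula:
  A1=0, A2=0, A3=0, A4=0: formula gives 1, f = 1 ✓
  A1=0, A2=0, A3=0, A4=1: formula gives 1, f = 1 ✓
  A1=0, A2=0, A3=1, A4=0: formula gives 1, f = 1 ✓
  A1=0, A2=0, A3=1, A4=1: formula gives 1, f = 1 ✓
  A1=0, A2=1, A3=0, A4=0: formula gives 0, but f = 1 ✗
A single disagreement suffices: at (0,1,0,0) they differ, so the formula does not compute f.

No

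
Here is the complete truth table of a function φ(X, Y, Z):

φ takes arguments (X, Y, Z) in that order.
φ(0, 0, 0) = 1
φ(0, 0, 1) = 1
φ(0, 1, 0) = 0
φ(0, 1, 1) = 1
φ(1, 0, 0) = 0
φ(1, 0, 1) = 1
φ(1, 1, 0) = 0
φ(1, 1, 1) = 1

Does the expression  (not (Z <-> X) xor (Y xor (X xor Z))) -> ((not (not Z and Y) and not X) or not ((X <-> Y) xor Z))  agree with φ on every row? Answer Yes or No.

Evaluate (not (Z <-> X) xor (Y xor (X xor Z))) -> ((not (not Z and Y) and not X) or not ((X <-> Y) xor Z)) on each row and compare to φ:
  X=0, Y=0, Z=0: formula gives 1, φ = 1 ✓
  X=0, Y=0, Z=1: formula gives 1, φ = 1 ✓
  X=0, Y=1, Z=0: formula gives 1, but φ = 0 ✗
Since they disagree at (0,1,0), the expression is not a correct formula for φ.

No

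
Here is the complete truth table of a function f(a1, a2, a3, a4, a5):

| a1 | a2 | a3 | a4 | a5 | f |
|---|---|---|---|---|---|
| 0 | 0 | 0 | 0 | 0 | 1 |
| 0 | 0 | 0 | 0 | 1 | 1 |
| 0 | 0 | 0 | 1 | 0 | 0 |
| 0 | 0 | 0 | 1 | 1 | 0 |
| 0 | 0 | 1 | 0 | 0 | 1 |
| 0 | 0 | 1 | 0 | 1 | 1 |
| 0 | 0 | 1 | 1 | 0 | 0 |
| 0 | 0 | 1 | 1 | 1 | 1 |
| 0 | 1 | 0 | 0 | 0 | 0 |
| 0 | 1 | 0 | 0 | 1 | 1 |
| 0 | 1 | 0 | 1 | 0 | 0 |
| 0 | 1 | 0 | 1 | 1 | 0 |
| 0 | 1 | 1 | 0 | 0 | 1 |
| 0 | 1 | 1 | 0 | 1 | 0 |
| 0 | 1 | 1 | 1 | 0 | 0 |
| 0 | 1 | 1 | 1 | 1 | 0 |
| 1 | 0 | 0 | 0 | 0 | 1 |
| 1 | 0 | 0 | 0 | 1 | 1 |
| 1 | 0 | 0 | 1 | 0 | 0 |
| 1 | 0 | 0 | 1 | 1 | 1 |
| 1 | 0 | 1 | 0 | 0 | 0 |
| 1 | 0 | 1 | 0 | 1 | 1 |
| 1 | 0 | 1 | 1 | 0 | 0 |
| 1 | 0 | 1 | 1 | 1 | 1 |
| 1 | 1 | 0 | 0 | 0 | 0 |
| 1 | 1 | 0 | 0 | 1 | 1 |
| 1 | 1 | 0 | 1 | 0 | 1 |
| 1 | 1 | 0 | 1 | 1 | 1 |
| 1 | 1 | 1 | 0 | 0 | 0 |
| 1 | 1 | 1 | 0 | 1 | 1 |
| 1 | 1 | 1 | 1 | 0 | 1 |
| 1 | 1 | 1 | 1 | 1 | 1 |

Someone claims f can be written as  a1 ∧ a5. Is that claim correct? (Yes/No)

No

Test each input against both f and the formula:
  a1=0, a2=0, a3=0, a4=0, a5=0: formula gives 0, but f = 1 ✗
Row (0,0,0,0,0) is a counterexample, so the formula is not equivalent to f.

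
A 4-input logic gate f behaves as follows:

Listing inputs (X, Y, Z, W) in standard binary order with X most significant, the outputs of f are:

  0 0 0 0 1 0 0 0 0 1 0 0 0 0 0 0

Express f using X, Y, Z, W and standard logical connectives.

f(X, Y, Z, W) = (((NOT X AND Y) AND NOT Z) AND NOT W) OR (((X AND NOT Y) AND NOT Z) AND W)

Collect the rows where f=1 — (0,1,0,0), (1,0,0,1) — and write one minterm per row: ¬X·Y·¬Z·¬W, X·¬Y·¬Z·W. Their union (logical OR) reproduces the table exactly.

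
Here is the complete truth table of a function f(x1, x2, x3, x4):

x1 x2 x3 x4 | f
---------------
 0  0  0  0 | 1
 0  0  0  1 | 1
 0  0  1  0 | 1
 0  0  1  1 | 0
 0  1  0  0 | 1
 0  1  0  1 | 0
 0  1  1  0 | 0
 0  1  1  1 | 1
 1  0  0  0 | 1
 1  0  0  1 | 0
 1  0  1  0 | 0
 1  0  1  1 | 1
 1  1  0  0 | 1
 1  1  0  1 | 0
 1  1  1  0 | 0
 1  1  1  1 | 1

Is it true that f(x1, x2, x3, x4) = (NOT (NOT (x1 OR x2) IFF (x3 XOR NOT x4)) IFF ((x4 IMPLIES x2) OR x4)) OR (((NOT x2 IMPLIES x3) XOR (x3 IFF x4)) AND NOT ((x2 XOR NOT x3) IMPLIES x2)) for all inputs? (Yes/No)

Test each input against both f and the formula:
  x1=0, x2=0, x3=0, x4=0: formula gives 1, f = 1 ✓
  x1=0, x2=0, x3=0, x4=1: formula gives 1, f = 1 ✓
  x1=0, x2=0, x3=1, x4=0: formula gives 1, f = 1 ✓
  x1=0, x2=0, x3=1, x4=1: formula gives 0, f = 0 ✓
  … (the remaining 12 rows also agree.)
All 16 rows match — the expression computes f exactly.

Yes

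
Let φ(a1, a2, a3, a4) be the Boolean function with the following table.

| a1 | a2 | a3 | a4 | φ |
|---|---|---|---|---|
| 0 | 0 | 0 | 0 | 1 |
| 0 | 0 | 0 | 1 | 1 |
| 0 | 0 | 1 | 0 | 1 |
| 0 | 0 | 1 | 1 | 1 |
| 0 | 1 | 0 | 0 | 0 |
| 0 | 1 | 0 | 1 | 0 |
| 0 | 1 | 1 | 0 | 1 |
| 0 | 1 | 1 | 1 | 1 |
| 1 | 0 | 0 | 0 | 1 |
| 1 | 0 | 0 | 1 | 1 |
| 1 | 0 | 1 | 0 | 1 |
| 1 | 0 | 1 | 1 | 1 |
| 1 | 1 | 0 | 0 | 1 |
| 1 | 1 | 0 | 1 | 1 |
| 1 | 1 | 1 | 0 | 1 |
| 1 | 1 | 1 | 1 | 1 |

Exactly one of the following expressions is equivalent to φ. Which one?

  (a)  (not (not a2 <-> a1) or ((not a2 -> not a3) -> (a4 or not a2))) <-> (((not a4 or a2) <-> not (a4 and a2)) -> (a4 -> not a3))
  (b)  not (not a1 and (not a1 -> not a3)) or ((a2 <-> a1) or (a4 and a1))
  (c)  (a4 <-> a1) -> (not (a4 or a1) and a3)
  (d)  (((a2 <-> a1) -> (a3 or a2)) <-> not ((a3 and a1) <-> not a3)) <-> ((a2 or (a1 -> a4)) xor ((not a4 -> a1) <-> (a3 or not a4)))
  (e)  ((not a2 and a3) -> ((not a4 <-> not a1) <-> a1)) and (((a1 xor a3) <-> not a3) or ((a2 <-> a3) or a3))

b

(a) disagrees with φ on (0,1,0,1) (formula → 1, table → 0); rule it out.
(c) disagrees with φ on (0,0,0,0) (formula → 0, table → 1); rule it out.
(d) disagrees with φ on (0,0,0,0) (formula → 0, table → 1); rule it out.
(e) disagrees with φ on (0,0,1,0) (formula → 0, table → 1); rule it out.
(b) is the remaining candidate, and it agrees with φ on all 16 inputs.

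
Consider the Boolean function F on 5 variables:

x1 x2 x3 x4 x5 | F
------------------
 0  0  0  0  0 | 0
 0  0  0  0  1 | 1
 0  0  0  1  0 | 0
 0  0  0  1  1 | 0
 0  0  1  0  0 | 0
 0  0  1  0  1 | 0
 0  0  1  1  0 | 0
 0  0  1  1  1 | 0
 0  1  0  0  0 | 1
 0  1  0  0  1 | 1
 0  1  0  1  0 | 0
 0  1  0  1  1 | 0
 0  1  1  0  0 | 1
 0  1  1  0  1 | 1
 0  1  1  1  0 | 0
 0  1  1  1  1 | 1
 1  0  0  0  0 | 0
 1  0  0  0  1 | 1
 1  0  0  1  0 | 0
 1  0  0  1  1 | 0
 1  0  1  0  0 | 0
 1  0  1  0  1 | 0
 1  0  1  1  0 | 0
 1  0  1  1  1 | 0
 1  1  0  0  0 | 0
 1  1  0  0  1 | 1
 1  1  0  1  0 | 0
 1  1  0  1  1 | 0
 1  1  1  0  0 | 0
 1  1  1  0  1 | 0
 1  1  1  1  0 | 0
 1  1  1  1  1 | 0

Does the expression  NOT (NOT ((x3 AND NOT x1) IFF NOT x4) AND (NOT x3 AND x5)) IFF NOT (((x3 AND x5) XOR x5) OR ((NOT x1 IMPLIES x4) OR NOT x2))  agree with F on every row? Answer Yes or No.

No

Check the formula against F row by row:
  x1=0, x2=0, x3=0, x4=0, x5=0: formula gives 0, F = 0 ✓
  x1=0, x2=0, x3=0, x4=0, x5=1: formula gives 1, F = 1 ✓
  x1=0, x2=0, x3=0, x4=1, x5=0: formula gives 0, F = 0 ✓
  x1=0, x2=0, x3=0, x4=1, x5=1: formula gives 0, F = 0 ✓
  …
  x1=0, x2=1, x3=1, x4=1, x5=1: formula gives 0, but F = 1 ✗
Since they disagree at (0,1,1,1,1), the expression is not a correct formula for F.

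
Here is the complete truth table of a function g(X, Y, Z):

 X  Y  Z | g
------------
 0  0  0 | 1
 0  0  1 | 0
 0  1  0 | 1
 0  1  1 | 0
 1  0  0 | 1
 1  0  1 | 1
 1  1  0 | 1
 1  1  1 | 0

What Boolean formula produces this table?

g is 0 on only 3 rows — (0,0,1), (0,1,1), (1,1,1). Writing each as a minterm (¬X·¬Y·Z, ¬X·Y·Z, X·Y·Z) and OR-ing them characterizes exactly where g=0, so g is the negation of that disjunction.

g(X, Y, Z) = NOT ((((NOT X AND NOT Y) AND Z) OR ((NOT X AND Y) AND Z)) OR ((X AND Y) AND Z))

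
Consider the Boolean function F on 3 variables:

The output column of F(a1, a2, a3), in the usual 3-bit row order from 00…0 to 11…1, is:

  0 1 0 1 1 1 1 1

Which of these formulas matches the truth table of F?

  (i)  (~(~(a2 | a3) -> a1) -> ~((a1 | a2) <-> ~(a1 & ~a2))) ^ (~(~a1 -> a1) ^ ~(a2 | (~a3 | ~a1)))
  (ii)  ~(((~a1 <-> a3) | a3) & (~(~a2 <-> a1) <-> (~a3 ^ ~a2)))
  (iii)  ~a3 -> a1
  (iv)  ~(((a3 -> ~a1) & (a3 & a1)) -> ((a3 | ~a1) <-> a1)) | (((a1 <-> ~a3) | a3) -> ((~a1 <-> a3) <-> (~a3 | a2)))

iii

(i): at (0,0,1) it gives 0, but F = 1 — eliminated.
(ii): at (0,0,0) it gives 1, but F = 0 — eliminated.
(iv): at (0,0,0) it gives 1, but F = 0 — eliminated.
That leaves (iii). Evaluating it on every row reproduces the table of F exactly.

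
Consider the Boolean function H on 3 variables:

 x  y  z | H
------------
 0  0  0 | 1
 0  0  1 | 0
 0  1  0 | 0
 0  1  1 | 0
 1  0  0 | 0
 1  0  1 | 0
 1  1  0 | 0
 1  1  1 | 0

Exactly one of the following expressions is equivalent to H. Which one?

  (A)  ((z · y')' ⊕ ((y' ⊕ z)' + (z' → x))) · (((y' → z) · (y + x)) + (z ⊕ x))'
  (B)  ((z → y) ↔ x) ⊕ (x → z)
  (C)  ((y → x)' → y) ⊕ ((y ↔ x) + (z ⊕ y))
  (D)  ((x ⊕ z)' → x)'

(B) fails at (0,1,0): the formula yields 1, H is 0.
(C) fails at (0,0,0): the formula yields 0, H is 1.
(D) fails at (0,1,0): the formula yields 1, H is 0.
(A) is the remaining candidate, and it agrees with H on all 8 inputs.

A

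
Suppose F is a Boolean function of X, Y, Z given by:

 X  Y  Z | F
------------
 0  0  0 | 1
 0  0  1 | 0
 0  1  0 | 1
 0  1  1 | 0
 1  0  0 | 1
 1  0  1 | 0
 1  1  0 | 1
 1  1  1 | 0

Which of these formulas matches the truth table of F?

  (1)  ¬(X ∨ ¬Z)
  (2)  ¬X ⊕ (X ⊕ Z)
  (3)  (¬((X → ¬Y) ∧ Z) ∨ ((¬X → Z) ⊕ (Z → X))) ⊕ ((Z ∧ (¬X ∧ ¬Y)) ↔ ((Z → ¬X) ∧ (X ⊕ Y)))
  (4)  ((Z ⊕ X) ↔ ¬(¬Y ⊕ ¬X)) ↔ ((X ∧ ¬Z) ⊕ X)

2

(1) disagrees with F on (0,0,0) (formula → 0, table → 1); rule it out.
(3) disagrees with F on (0,0,0) (formula → 0, table → 1); rule it out.
(4) disagrees with F on (0,1,0) (formula → 0, table → 1); rule it out.
(2) is the remaining candidate, and it agrees with F on all 8 inputs.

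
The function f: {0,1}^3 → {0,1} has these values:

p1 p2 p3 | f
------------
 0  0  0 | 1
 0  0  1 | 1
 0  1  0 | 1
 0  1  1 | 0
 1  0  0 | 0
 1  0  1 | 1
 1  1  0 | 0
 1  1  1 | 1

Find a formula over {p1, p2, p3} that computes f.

f is 0 on only 3 rows — (0,1,1), (1,0,0), (1,1,0). Writing each as a minterm (¬p1·p2·p3, p1·¬p2·¬p3, p1·p2·¬p3) and OR-ing them characterizes exactly where f=0, so f is the negation of that disjunction.

f(p1, p2, p3) = ~((((~p1 & p2) & p3) | ((p1 & ~p2) & ~p3)) | ((p1 & p2) & ~p3))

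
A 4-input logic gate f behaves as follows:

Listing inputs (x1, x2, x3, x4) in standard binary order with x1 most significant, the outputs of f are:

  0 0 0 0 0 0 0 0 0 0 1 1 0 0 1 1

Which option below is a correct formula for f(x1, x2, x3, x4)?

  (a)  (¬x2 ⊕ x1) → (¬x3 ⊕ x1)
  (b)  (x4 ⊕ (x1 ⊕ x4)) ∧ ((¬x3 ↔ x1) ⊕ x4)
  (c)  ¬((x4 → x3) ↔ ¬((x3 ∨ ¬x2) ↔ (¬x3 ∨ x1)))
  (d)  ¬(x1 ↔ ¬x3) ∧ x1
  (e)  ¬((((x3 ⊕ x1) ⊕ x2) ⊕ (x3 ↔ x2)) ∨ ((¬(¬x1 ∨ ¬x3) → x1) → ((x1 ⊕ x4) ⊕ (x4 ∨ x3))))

d

(a) fails at (0,0,0,0): the formula yields 1, f is 0.
(b) fails at (1,0,0,0): the formula yields 1, f is 0.
(c) fails at (0,0,0,0): the formula yields 1, f is 0.
(e) fails at (1,0,1,1): the formula yields 0, f is 1.
That leaves (d). Evaluating it on every row reproduces the table of f exactly.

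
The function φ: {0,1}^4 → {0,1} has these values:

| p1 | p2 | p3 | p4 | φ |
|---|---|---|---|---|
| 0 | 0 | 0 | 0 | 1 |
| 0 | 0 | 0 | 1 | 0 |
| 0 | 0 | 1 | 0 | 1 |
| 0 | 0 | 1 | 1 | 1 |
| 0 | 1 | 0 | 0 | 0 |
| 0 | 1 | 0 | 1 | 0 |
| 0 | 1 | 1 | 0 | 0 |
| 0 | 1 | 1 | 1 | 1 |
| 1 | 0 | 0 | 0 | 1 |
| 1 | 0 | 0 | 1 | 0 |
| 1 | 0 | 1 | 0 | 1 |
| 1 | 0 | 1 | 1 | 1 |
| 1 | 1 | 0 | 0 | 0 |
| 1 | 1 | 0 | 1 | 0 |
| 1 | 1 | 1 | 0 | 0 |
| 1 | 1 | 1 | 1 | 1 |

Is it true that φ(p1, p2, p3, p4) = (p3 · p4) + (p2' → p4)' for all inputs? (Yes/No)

Test each input against both φ and the formula:
  p1=0, p2=0, p3=0, p4=0: formula gives 1, φ = 1 ✓
  p1=0, p2=0, p3=0, p4=1: formula gives 0, φ = 0 ✓
  p1=0, p2=0, p3=1, p4=0: formula gives 1, φ = 1 ✓
  p1=0, p2=0, p3=1, p4=1: formula gives 1, φ = 1 ✓
  …and likewise for the remaining 12 rows.
All 16 rows match — the expression computes φ exactly.

Yes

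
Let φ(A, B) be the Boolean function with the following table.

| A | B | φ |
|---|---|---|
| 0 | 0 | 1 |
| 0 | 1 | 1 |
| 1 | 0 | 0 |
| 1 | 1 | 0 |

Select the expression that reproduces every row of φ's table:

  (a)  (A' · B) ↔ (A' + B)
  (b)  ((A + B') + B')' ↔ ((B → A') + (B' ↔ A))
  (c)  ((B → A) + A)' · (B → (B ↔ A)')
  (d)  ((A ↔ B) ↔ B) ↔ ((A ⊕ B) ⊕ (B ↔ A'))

(a): at (0,0) it gives 0, but φ = 1 — eliminated.
(b): at (0,0) it gives 0, but φ = 1 — eliminated.
(c): at (0,0) it gives 0, but φ = 1 — eliminated.
Only (d) survives; checking it on all 4 rows confirms it matches φ.

d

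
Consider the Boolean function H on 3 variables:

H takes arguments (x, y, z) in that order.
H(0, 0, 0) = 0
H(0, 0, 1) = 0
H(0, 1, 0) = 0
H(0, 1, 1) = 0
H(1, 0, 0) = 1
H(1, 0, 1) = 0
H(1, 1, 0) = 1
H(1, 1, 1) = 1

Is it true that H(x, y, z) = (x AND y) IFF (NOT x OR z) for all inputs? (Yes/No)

Check the formula against H row by row:
  x=0, y=0, z=0: formula gives 0, H = 0 ✓
  x=0, y=0, z=1: formula gives 0, H = 0 ✓
  x=0, y=1, z=0: formula gives 0, H = 0 ✓
  x=0, y=1, z=1: formula gives 0, H = 0 ✓
  x=1, y=0, z=0: formula gives 1, H = 1 ✓
  …
  x=1, y=1, z=0: formula gives 0, but H = 1 ✗
Since they disagree at (1,1,0), the expression is not a correct formula for H.

No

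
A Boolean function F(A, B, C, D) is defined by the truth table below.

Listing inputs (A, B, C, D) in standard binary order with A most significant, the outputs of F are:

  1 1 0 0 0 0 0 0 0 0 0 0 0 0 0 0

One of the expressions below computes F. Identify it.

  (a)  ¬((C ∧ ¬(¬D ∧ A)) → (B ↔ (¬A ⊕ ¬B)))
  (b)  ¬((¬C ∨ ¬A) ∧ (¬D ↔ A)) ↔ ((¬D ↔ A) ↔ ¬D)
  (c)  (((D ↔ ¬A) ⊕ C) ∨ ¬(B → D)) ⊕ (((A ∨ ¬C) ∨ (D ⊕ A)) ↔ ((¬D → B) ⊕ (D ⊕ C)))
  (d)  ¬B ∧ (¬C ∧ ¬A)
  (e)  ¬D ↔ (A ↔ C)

d

(a): at (0,0,0,0) it gives 0, but F = 1 — eliminated.
(b): at (0,0,0,0) it gives 0, but F = 1 — eliminated.
(c): at (0,0,0,0) it gives 0, but F = 1 — eliminated.
(e): at (0,0,0,1) it gives 0, but F = 1 — eliminated.
Only (d) survives; checking it on all 16 rows confirms it matches F.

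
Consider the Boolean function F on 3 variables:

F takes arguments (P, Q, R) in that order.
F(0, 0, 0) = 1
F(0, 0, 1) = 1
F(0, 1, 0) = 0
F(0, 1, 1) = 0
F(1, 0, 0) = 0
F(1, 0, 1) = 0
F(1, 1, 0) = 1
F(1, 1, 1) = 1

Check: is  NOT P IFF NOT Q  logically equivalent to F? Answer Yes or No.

Evaluate NOT P IFF NOT Q on each row and compare to F:
  P=0, Q=0, R=0: formula gives 1, F = 1 ✓
  P=0, Q=0, R=1: formula gives 1, F = 1 ✓
  P=0, Q=1, R=0: formula gives 0, F = 0 ✓
  P=0, Q=1, R=1: formula gives 0, F = 0 ✓
  P=1, Q=0, R=0: formula gives 0, F = 0 ✓
  … (the remaining 3 rows also agree.)
Every row agrees, so the formula is equivalent.

Yes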